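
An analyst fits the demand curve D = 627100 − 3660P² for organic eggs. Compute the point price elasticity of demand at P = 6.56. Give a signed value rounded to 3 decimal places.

-0.671

dD/dP = −2·3660·P = -48019.2. At P = 6.56, D = 469597.024.
Ed = (dD/dP)·(P/D) = (-48019.2) × (6.56/469597.024) = -0.67080…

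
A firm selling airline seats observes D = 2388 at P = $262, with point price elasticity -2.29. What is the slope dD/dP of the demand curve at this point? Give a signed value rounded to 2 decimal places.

Ed = (dD/dP)·(P/D) ⇒ dD/dP = Ed·D/P = (-2.29)·2388/262 = -20.8722…

-20.87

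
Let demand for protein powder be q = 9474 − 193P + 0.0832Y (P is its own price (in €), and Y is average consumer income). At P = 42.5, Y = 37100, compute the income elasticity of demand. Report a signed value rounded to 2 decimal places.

At the given values, q = 9474 − 193(42.5) + 0.0832(37100) = 4358.22.
∂q/∂Y = 0.0832.
E = (0.0832) × (37100/4358.22) = 0.7082…

0.71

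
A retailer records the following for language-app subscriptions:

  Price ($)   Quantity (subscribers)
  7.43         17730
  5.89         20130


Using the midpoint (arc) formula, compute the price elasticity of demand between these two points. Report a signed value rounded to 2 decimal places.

%ΔQ = (20130 − 17730) / [(17730 + 20130)/2] = 2400/18930 = 0.126782…
%ΔP = (5.89 − 7.43) / [(7.43 + 5.89)/2] = -1.54/6.66 = -0.231231…
Arc Ed = %ΔQ / %ΔP = (2400/18930) / (-1.54/6.66) = -0.5482…

-0.55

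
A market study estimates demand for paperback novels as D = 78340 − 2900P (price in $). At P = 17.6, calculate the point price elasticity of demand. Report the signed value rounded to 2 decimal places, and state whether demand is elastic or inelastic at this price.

dD/dP = −2900. At P = 17.6, D = 78340 − 2900(17.6) = 27300.
Ed = (dD/dP)·(P/D) = −2900 × (17.6/27300) = -1.8695…
|Ed| = 1.87 > 1, so demand is elastic.

-1.87; elastic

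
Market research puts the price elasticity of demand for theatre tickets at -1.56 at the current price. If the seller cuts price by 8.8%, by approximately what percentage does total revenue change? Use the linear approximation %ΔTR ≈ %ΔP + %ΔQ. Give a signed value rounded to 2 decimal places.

%ΔQ ≈ Ed × %ΔP = (-1.56) × (-8.8%) = +13.7280%
%ΔTR ≈ %ΔP + %ΔQ = (-8.8%) + (+13.7280%) = +4.9280%

+4.93%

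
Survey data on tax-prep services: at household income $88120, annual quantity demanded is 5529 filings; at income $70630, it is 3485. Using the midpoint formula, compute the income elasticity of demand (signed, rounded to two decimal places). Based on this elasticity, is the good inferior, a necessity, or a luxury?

2.06; luxury

%ΔQ = (3485 − 5529)/[( 5529 + 3485)/2] = -2044/4507 = -0.453516…
%ΔIncome = (70630 − 88120)/[( 88120 + 70630)/2] = -17490/79375 = -0.220346…
E_income = (-2044/4507) / (-17490/79375) = 2.0581…
E_income > 1 ⇒ normal good, luxury.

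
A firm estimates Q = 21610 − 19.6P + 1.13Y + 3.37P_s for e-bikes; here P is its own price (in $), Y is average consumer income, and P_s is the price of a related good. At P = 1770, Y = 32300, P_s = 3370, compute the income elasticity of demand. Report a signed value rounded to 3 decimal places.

At the given values, Q = 21610 − 19.6(1770) + 1.13(32300) + 3.37(3370) = 34773.9.
∂Q/∂Y = 1.13.
E = (1.13) × (32300/34773.9) = 1.04960…

1.050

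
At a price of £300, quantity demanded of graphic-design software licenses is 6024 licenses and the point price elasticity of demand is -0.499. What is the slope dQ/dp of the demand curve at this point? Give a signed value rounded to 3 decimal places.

-10.020

Ed = (dQ/dp)·(p/Q) ⇒ dQ/dp = Ed·Q/p = (-0.499)·6024/300 = -10.01992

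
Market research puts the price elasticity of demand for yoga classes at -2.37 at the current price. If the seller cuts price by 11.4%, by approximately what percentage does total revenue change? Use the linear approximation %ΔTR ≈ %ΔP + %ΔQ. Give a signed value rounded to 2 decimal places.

+15.62%

%ΔQ ≈ Ed × %ΔP = (-2.37) × (-11.4%) = +27.0180%
%ΔTR ≈ %ΔP + %ΔQ = (-11.4%) + (+27.0180%) = +15.6180%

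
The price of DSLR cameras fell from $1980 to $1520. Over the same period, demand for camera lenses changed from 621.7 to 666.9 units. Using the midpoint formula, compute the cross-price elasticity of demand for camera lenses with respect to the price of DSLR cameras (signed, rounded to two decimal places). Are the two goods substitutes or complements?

%ΔQ_{camera lenses} = (666.9 − 621.7)/avg = 45.2/644.3 = 0.070153…
%ΔP_{DSLR cameras} = (1520 − 1980)/avg = -460/1750 = -0.262857…
E_cross = (45.2/644.3) / (-460/1750) = -0.2668…
E_cross < 0 ⇒ the goods are complements.

-0.27; complements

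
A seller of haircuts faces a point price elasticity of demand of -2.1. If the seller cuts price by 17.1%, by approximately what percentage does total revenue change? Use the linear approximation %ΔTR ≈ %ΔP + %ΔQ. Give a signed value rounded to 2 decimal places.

+18.81%

%ΔQ ≈ Ed × %ΔP = (-2.1) × (-17.1%) = +35.9100%
%ΔTR ≈ %ΔP + %ΔQ = (-17.1%) + (+35.9100%) = +18.8100%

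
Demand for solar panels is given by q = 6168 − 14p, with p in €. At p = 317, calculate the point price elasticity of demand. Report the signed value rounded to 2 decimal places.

dq/dp = −14. At p = 317, q = 6168 − 14(317) = 1730.
Ed = (dq/dp)·(p/q) = −14 × (317/1730) = -2.5653…

-2.57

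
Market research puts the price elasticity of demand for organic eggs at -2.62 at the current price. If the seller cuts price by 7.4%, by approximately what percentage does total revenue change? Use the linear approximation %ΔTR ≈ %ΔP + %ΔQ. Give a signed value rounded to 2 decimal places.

+11.99%

%ΔQ ≈ Ed × %ΔP = (-2.62) × (-7.4%) = +19.3880%
%ΔTR ≈ %ΔP + %ΔQ = (-7.4%) + (+19.3880%) = +11.9880%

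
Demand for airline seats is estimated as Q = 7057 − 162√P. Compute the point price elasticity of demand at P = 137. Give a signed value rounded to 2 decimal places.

dQ/dP = −162/(2√P) = -6.9203. At P = 137, Q = 5160.84.
Ed = (dQ/dP)·(P/Q) = (-6.9203) × (137/5160.84) = -0.1837…

-0.18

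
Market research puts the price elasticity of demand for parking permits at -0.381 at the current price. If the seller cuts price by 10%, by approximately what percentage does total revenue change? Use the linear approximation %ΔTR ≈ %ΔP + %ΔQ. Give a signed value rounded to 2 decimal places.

%ΔQ ≈ Ed × %ΔP = (-0.381) × (-10%) = +3.8100%
%ΔTR ≈ %ΔP + %ΔQ = (-10%) + (+3.8100%) = -6.1900%

-6.19%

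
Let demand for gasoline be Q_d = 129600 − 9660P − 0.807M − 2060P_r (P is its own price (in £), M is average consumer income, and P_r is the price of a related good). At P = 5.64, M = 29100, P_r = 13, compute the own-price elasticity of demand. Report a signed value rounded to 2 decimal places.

At the given values, Q_d = 129600 − 9660(5.64) − 0.807(29100) − 2060(13) = 24853.9.
∂Q_d/∂P = −9660.
E = (-9660) × (5.64/24853.9) = -2.1921…

-2.19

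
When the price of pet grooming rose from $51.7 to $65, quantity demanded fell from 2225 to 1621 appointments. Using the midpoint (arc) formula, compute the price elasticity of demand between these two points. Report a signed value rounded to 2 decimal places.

-1.38

%ΔQ = (1621 − 2225) / [(2225 + 1621)/2] = -604/1923 = -0.314092…
%ΔP = (65 − 51.7) / [(51.7 + 65)/2] = 13.3/58.35 = 0.227934…
Arc Ed = %ΔQ / %ΔP = (-604/1923) / (13.3/58.35) = -1.3779…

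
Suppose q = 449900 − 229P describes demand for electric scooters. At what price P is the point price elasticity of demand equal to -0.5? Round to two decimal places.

Ed = −229P/(449900 − 229P). Set this equal to -0.5:
229P = 0.5·(449900 − 229P) ⇒ 229P(1 + 0.5) = 0.5·449900
P = 0.5·449900 / (229·1.5) = 654.8762…

654.88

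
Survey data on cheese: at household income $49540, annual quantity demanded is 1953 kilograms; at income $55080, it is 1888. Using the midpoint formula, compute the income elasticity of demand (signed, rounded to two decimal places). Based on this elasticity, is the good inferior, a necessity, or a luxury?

%ΔQ = (1888 − 1953)/[( 1953 + 1888)/2] = -65/1920.5 = -0.033845…
%ΔIncome = (55080 − 49540)/[( 49540 + 55080)/2] = 5540/52310 = 0.105907…
E_income = (-65/1920.5) / (5540/52310) = -0.3195…
E_income < 0 ⇒ inferior good.

-0.32; inferior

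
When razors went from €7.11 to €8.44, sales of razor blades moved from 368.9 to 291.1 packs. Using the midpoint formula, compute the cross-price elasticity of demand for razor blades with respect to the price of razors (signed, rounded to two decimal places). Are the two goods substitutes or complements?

%ΔQ_{razor blades} = (291.1 − 368.9)/avg = -77.8/330 = -0.235757…
%ΔP_{razors} = (8.44 − 7.11)/avg = 1.33/7.775 = 0.171061…
E_cross = (-77.8/330) / (1.33/7.775) = -1.3782…
E_cross < 0 ⇒ the goods are complements.

-1.38; complements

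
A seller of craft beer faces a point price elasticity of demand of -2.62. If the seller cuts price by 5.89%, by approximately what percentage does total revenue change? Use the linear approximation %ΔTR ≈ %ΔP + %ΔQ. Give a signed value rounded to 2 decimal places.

+9.54%

%ΔQ ≈ Ed × %ΔP = (-2.62) × (-5.89%) = +15.4318%
%ΔTR ≈ %ΔP + %ΔQ = (-5.89%) + (+15.4318%) = +9.5418%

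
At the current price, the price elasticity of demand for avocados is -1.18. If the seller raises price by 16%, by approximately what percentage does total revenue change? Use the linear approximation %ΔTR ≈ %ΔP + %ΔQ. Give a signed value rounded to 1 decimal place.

%ΔQ ≈ Ed × %ΔP = (-1.18) × (+16%) = -18.8800%
%ΔTR ≈ %ΔP + %ΔQ = (+16%) + (-18.8800%) = -2.8800%

-2.9%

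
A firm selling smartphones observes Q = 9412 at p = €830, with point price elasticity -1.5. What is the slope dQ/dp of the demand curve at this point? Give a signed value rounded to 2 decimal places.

Ed = (dQ/dp)·(p/Q) ⇒ dQ/dp = Ed·Q/p = (-1.5)·9412/830 = -17.0096…

-17.01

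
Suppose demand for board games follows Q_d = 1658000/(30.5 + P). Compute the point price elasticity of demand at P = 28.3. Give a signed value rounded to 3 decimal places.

-0.481

dQ_d/dP = −1658000/(30.5 + P)² = -479.546. At P = 28.3, Q_d = 28197.3.
Ed = (dQ_d/dP)·(P/Q_d) = (-479.546) × (28.3/28197.3) = -0.48129…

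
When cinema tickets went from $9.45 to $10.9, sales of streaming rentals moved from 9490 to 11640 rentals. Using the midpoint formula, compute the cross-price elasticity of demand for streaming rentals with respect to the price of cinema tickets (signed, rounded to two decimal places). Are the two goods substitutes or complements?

%ΔQ_{streaming rentals} = (11640 − 9490)/avg = 2150/10565 = 0.203502…
%ΔP_{cinema tickets} = (10.9 − 9.45)/avg = 1.45/10.175 = 0.142506…
E_cross = (2150/10565) / (1.45/10.175) = 1.4280…
E_cross > 0 ⇒ the goods are substitutes.

1.43; substitutes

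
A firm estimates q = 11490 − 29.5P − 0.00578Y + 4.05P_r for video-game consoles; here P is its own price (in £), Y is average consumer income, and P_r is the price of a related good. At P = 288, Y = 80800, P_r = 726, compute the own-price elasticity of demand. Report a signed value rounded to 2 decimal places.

-1.55

At the given values, q = 11490 − 29.5(288) − 0.00578(80800) + 4.05(726) = 5467.276.
∂q/∂P = −29.5.
E = (-29.5) × (288/5467.276) = -1.5539…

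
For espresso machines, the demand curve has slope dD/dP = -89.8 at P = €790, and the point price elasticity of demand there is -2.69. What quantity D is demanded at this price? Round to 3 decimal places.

26372.491

Ed = (dD/dP)·(P/D) ⇒ D = (dD/dP)·P/Ed = (-89.8)·790/(-2.69) = 26372.49070…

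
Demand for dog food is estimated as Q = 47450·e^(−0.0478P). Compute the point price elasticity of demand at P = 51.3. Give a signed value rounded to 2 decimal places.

-2.45

dQ/dP = −0.0478·Q = -195.305. At P = 51.3, Q = 4085.88.
Ed = (dQ/dP)·(P/Q) = (-195.305) × (51.3/4085.88) = -2.4521…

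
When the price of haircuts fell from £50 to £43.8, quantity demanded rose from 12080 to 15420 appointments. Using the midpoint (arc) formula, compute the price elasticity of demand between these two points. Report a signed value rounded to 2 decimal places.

%ΔQ = (15420 − 12080) / [(12080 + 15420)/2] = 3340/13750 = 0.242909…
%ΔP = (43.8 − 50) / [(50 + 43.8)/2] = -6.2/46.9 = -0.132196…
Arc Ed = %ΔQ / %ΔP = (3340/13750) / (-6.2/46.9) = -1.8374…

-1.84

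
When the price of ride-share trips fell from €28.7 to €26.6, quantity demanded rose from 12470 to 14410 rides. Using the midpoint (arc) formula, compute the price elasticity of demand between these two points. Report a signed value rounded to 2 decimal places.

-1.90

%ΔQ = (14410 − 12470) / [(12470 + 14410)/2] = 1940/13440 = 0.144345…
%ΔP = (26.6 − 28.7) / [(28.7 + 26.6)/2] = -2.1/27.65 = -0.075949…
Arc Ed = %ΔQ / %ΔP = (1940/13440) / (-2.1/27.65) = -1.9005…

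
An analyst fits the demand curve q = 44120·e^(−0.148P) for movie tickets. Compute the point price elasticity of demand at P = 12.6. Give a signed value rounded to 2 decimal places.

-1.86

dq/dP = −0.148·q = -1011.64. At P = 12.6, q = 6835.39.
Ed = (dq/dP)·(P/q) = (-1011.64) × (12.6/6835.39) = -1.8648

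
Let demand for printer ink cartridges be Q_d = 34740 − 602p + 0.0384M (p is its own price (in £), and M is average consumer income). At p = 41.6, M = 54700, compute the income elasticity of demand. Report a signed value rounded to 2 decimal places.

At the given values, Q_d = 34740 − 602(41.6) + 0.0384(54700) = 11797.28.
∂Q_d/∂M = 0.0384.
E = (0.0384) × (54700/11797.28) = 0.1780…

0.18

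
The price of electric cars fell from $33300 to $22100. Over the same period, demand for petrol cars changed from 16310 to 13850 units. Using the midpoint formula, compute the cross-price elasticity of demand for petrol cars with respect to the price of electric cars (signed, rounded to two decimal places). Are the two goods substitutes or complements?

0.40; substitutes

%ΔQ_{petrol cars} = (13850 − 16310)/avg = -2460/15080 = -0.163129…
%ΔP_{electric cars} = (22100 − 33300)/avg = -11200/27700 = -0.404332…
E_cross = (-2460/15080) / (-11200/27700) = 0.4034…
E_cross > 0 ⇒ the goods are substitutes.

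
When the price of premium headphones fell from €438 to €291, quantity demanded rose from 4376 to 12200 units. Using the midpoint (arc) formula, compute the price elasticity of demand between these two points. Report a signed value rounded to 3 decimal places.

-2.341

%ΔQ = (12200 − 4376) / [(4376 + 12200)/2] = 7824/8288 = 0.944015…
%ΔP = (291 − 438) / [(438 + 291)/2] = -147/364.5 = -0.403292…
Arc Ed = %ΔQ / %ΔP = (7824/8288) / (-147/364.5) = -2.34077…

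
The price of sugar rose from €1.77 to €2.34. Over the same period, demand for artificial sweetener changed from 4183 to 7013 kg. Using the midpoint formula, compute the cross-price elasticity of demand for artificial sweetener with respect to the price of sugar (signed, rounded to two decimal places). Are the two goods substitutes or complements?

1.82; substitutes

%ΔQ_{artificial sweetener} = (7013 − 4183)/avg = 2830/5598 = 0.505537…
%ΔP_{sugar} = (2.34 − 1.77)/avg = 0.57/2.055 = 0.277372…
E_cross = (2830/5598) / (0.57/2.055) = 1.8225…
E_cross > 0 ⇒ the goods are substitutes.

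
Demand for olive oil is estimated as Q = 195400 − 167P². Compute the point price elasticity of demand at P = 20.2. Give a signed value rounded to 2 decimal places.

-1.07

dQ/dP = −2·167·P = -6746.8. At P = 20.2, Q = 127257.32.
Ed = (dQ/dP)·(P/Q) = (-6746.8) × (20.2/127257.32) = -1.0709…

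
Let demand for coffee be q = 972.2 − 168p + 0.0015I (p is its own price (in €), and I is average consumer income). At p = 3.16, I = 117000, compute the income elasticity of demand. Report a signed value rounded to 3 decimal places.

0.285

At the given values, q = 972.2 − 168(3.16) + 0.0015(117000) = 616.82.
∂q/∂I = 0.0015.
E = (0.0015) × (117000/616.82) = 0.28452…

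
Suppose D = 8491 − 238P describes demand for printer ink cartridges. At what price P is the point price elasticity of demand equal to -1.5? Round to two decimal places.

Ed = −238P/(8491 − 238P). Set this equal to -1.5:
238P = 1.5·(8491 − 238P) ⇒ 238P(1 + 1.5) = 1.5·8491
P = 1.5·8491 / (238·2.5) = 21.4058…

21.41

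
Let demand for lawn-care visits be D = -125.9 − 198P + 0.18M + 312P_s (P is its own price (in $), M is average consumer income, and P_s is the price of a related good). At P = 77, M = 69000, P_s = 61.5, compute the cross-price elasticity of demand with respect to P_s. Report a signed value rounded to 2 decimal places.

At the given values, D = -125.9 − 198(77) + 0.18(69000) + 312(61.5) = 16236.1.
∂D/∂P_s = 312.
E = (312) × (61.5/16236.1) = 1.1818…

1.18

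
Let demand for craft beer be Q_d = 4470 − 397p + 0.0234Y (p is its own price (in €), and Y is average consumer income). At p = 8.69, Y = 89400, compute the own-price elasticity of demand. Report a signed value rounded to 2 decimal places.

-1.11

At the given values, Q_d = 4470 − 397(8.69) + 0.0234(89400) = 3112.03.
∂Q_d/∂p = −397.
E = (-397) × (8.69/3112.03) = -1.1085…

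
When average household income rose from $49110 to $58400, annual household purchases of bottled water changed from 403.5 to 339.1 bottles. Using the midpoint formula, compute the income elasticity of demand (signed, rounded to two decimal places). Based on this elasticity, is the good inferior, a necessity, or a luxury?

-1.00; inferior

%ΔQ = (339.1 − 403.5)/[( 403.5 + 339.1)/2] = -64.4/371.3 = -0.173444…
%ΔIncome = (58400 − 49110)/[( 49110 + 58400)/2] = 9290/53755 = 0.172821…
E_income = (-64.4/371.3) / (9290/53755) = -1.0036…
E_income < 0 ⇒ inferior good.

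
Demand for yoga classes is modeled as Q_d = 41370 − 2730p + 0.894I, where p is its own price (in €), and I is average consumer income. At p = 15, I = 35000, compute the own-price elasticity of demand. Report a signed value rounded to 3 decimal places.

-1.291

At the given values, Q_d = 41370 − 2730(15) + 0.894(35000) = 31710.
∂Q_d/∂p = −2730.
E = (-2730) × (15/31710) = -1.29139…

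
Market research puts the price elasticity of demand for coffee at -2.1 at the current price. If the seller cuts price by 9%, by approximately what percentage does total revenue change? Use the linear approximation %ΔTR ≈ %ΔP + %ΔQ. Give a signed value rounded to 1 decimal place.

%ΔQ ≈ Ed × %ΔP = (-2.1) × (-9%) = +18.9000%
%ΔTR ≈ %ΔP + %ΔQ = (-9%) + (+18.9000%) = +9.9000%

+9.9%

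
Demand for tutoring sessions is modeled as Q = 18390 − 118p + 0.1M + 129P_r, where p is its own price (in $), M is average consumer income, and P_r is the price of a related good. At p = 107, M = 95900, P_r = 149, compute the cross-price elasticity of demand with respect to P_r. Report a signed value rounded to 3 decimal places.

At the given values, Q = 18390 − 118(107) + 0.1(95900) + 129(149) = 34575.
∂Q/∂P_r = 129.
E = (129) × (149/34575) = 0.55592…

0.556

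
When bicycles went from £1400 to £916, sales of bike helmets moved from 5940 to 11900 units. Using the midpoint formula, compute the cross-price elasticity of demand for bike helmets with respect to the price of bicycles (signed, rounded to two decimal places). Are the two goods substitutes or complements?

%ΔQ_{bike helmets} = (11900 − 5940)/avg = 5960/8920 = 0.668161…
%ΔP_{bicycles} = (916 − 1400)/avg = -484/1158 = -0.417962…
E_cross = (5960/8920) / (-484/1158) = -1.5986…
E_cross < 0 ⇒ the goods are complements.

-1.60; complements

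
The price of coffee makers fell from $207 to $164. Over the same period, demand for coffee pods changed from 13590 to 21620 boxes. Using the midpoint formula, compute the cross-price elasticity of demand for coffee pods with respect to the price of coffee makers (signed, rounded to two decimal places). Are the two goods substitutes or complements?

-1.97; complements

%ΔQ_{coffee pods} = (21620 − 13590)/avg = 8030/17605 = 0.456120…
%ΔP_{coffee makers} = (164 − 207)/avg = -43/185.5 = -0.231805…
E_cross = (8030/17605) / (-43/185.5) = -1.9676…
E_cross < 0 ⇒ the goods are complements.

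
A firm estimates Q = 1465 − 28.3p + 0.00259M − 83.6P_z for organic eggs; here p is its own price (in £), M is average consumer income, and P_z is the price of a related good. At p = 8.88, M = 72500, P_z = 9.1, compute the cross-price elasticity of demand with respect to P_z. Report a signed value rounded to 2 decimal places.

At the given values, Q = 1465 − 28.3(8.88) + 0.00259(72500) − 83.6(9.1) = 640.711.
∂Q/∂P_z = -83.6.
E = (-83.6) × (9.1/640.711) = -1.1873…

-1.19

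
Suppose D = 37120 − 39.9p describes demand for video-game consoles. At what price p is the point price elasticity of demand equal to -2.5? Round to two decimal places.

664.52

Ed = −39.9p/(37120 − 39.9p). Set this equal to -2.5:
39.9p = 2.5·(37120 − 39.9p) ⇒ 39.9p(1 + 2.5) = 2.5·37120
p = 2.5·37120 / (39.9·3.5) = 664.5184…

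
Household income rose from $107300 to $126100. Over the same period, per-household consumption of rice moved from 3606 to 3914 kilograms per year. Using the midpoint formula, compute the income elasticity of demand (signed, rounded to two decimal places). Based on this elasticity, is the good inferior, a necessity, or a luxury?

0.51; necessity

%ΔQ = (3914 − 3606)/[( 3606 + 3914)/2] = 308/3760 = 0.081914…
%ΔIncome = (126100 − 107300)/[( 107300 + 126100)/2] = 18800/116700 = 0.161096…
E_income = (308/3760) / (18800/116700) = 0.5084…
0 < E_income < 1 ⇒ normal good, necessity.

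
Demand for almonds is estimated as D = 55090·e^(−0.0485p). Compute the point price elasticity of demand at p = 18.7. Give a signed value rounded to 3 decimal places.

-0.907

dD/dp = −0.0485·D = -1078.78. At p = 18.7, D = 22242.8.
Ed = (dD/dp)·(p/D) = (-1078.78) × (18.7/22242.8) = -0.90695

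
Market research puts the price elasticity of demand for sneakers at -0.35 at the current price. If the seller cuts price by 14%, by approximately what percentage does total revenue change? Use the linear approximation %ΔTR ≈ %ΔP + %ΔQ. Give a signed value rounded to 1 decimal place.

-9.1%

%ΔQ ≈ Ed × %ΔP = (-0.35) × (-14%) = +4.9000%
%ΔTR ≈ %ΔP + %ΔQ = (-14%) + (+4.9000%) = -9.1000%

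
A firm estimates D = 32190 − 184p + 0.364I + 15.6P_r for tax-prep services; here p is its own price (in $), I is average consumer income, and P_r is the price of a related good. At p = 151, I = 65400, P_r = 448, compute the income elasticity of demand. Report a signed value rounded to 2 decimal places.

At the given values, D = 32190 − 184(151) + 0.364(65400) + 15.6(448) = 35200.4.
∂D/∂I = 0.364.
E = (0.364) × (65400/35200.4) = 0.6762…

0.68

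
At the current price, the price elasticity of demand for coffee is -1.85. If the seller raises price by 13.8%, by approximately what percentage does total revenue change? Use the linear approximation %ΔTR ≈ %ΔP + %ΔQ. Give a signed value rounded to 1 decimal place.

-11.7%

%ΔQ ≈ Ed × %ΔP = (-1.85) × (+13.8%) = -25.5300%
%ΔTR ≈ %ΔP + %ΔQ = (+13.8%) + (-25.5300%) = -11.7300%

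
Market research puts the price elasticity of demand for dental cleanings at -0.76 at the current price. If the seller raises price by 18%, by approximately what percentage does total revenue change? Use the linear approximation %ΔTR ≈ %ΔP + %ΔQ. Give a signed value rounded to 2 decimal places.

+4.32%

%ΔQ ≈ Ed × %ΔP = (-0.76) × (+18%) = -13.6800%
%ΔTR ≈ %ΔP + %ΔQ = (+18%) + (-13.6800%) = +4.3200%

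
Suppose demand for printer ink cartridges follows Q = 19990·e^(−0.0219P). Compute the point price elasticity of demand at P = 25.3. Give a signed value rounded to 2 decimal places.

-0.55

dQ/dP = −0.0219·Q = -251.552. At P = 25.3, Q = 11486.4.
Ed = (dQ/dP)·(P/Q) = (-251.552) × (25.3/11486.4) = -0.5540…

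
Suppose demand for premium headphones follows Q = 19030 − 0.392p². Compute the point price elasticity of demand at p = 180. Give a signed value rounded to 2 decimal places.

-4.01

dQ/dp = −2·0.392·p = -141.12. At p = 180, Q = 6329.2.
Ed = (dQ/dp)·(p/Q) = (-141.12) × (180/6329.2) = -4.0133…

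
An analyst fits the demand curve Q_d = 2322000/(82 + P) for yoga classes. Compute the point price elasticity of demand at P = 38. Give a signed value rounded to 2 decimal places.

-0.32

dQ_d/dP = −2322000/(82 + P)² = -161.25. At P = 38, Q_d = 19350.
Ed = (dQ_d/dP)·(P/Q_d) = (-161.25) × (38/19350) = -0.3166…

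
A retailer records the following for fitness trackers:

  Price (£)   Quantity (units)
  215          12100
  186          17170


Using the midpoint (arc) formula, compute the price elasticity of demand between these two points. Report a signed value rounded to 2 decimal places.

%ΔQ = (17170 − 12100) / [(12100 + 17170)/2] = 5070/14635 = 0.346429…
%ΔP = (186 − 215) / [(215 + 186)/2] = -29/200.5 = -0.144638…
Arc Ed = %ΔQ / %ΔP = (5070/14635) / (-29/200.5) = -2.3951…

-2.40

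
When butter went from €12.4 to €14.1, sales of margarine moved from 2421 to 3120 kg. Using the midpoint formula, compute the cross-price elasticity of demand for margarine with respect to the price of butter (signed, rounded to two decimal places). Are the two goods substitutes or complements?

1.97; substitutes

%ΔQ_{margarine} = (3120 − 2421)/avg = 699/2770.5 = 0.252301…
%ΔP_{butter} = (14.1 − 12.4)/avg = 1.7/13.25 = 0.128301…
E_cross = (699/2770.5) / (1.7/13.25) = 1.9664…
E_cross > 0 ⇒ the goods are substitutes.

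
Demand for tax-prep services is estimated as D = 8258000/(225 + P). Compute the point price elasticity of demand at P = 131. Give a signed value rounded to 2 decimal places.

dD/dP = −8258000/(225 + P)² = -65.1591. At P = 131, D = 23196.6.
Ed = (dD/dP)·(P/D) = (-65.1591) × (131/23196.6) = -0.3679…

-0.37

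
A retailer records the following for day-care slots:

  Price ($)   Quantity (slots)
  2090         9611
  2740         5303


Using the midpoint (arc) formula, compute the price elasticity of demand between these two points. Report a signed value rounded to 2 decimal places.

%ΔQ = (5303 − 9611) / [(9611 + 5303)/2] = -4308/7457 = -0.577712…
%ΔP = (2740 − 2090) / [(2090 + 2740)/2] = 650/2415 = 0.269151…
Arc Ed = %ΔQ / %ΔP = (-4308/7457) / (650/2415) = -2.1464…

-2.15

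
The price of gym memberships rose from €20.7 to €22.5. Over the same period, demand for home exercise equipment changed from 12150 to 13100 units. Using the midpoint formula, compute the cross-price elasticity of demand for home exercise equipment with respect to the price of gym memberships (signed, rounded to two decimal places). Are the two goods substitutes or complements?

0.90; substitutes

%ΔQ_{home exercise equipment} = (13100 − 12150)/avg = 950/12625 = 0.075247…
%ΔP_{gym memberships} = (22.5 − 20.7)/avg = 1.8/21.6 = 0.083333…
E_cross = (950/12625) / (1.8/21.6) = 0.9029…
E_cross > 0 ⇒ the goods are substitutes.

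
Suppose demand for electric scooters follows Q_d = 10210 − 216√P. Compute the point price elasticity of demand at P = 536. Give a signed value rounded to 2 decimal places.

dQ_d/dP = −216/(2√P) = -4.66489. At P = 536, Q_d = 5209.24.
Ed = (dQ_d/dP)·(P/Q_d) = (-4.66489) × (536/5209.24) = -0.4799…

-0.48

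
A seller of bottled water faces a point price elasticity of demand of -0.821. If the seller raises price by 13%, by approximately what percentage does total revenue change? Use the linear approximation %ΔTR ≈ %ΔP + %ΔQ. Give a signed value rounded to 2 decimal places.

+2.33%

%ΔQ ≈ Ed × %ΔP = (-0.821) × (+13%) = -10.6730%
%ΔTR ≈ %ΔP + %ΔQ = (+13%) + (-10.6730%) = +2.3270%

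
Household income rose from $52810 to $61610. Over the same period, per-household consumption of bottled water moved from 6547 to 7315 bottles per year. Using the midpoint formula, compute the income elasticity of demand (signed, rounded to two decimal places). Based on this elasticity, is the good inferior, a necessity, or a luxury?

0.72; necessity

%ΔQ = (7315 − 6547)/[( 6547 + 7315)/2] = 768/6931 = 0.110806…
%ΔIncome = (61610 − 52810)/[( 52810 + 61610)/2] = 8800/57210 = 0.153819…
E_income = (768/6931) / (8800/57210) = 0.7203…
0 < E_income < 1 ⇒ normal good, necessity.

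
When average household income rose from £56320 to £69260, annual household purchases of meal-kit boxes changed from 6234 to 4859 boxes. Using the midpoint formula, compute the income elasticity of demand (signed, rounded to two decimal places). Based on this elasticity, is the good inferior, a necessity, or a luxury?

%ΔQ = (4859 − 6234)/[( 6234 + 4859)/2] = -1375/5546.5 = -0.247904…
%ΔIncome = (69260 − 56320)/[( 56320 + 69260)/2] = 12940/62790 = 0.206083…
E_income = (-1375/5546.5) / (12940/62790) = -1.2029…
E_income < 0 ⇒ inferior good.

-1.20; inferior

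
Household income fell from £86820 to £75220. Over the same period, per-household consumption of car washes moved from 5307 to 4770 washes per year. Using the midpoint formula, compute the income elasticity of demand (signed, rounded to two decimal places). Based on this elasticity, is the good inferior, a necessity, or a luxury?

%ΔQ = (4770 − 5307)/[( 5307 + 4770)/2] = -537/5038.5 = -0.106579…
%ΔIncome = (75220 − 86820)/[( 86820 + 75220)/2] = -11600/81020 = -0.143174…
E_income = (-537/5038.5) / (-11600/81020) = 0.7444…
0 < E_income < 1 ⇒ normal good, necessity.

0.74; necessity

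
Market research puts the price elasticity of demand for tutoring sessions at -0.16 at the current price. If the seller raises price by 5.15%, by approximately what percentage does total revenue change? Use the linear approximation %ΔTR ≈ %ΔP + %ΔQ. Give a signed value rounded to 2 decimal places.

%ΔQ ≈ Ed × %ΔP = (-0.16) × (+5.15%) = -0.8240%
%ΔTR ≈ %ΔP + %ΔQ = (+5.15%) + (-0.8240%) = +4.3260%

+4.33%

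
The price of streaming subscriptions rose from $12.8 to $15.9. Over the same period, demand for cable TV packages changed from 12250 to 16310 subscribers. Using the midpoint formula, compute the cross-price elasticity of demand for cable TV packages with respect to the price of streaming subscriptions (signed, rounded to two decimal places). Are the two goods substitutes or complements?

%ΔQ_{cable TV packages} = (16310 − 12250)/avg = 4060/14280 = 0.284313…
%ΔP_{streaming subscriptions} = (15.9 − 12.8)/avg = 3.1/14.35 = 0.216027…
E_cross = (4060/14280) / (3.1/14.35) = 1.3160…
E_cross > 0 ⇒ the goods are substitutes.

1.32; substitutes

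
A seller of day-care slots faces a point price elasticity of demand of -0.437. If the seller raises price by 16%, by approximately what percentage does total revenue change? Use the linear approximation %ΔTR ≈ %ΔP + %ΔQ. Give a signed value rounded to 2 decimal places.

%ΔQ ≈ Ed × %ΔP = (-0.437) × (+16%) = -6.9920%
%ΔTR ≈ %ΔP + %ΔQ = (+16%) + (-6.9920%) = +9.0080%

+9.01%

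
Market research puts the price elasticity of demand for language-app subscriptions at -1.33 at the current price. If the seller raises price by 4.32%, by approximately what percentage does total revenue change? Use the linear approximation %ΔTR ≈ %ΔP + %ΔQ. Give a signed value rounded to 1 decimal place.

-1.4%

%ΔQ ≈ Ed × %ΔP = (-1.33) × (+4.32%) = -5.7456%
%ΔTR ≈ %ΔP + %ΔQ = (+4.32%) + (-5.7456%) = -1.4256%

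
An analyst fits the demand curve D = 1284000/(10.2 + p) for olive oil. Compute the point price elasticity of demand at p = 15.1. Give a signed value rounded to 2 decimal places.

-0.60

dD/dp = −1284000/(10.2 + p)² = -2005.97. At p = 15.1, D = 50751.
Ed = (dD/dp)·(p/D) = (-2005.97) × (15.1/50751) = -0.5968…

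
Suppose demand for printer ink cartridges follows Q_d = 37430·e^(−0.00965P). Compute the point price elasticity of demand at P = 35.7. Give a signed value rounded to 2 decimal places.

dQ_d/dP = −0.00965·Q_d = -255.935. At P = 35.7, Q_d = 26521.8.
Ed = (dQ_d/dP)·(P/Q_d) = (-255.935) × (35.7/26521.8) = -0.3445…

-0.34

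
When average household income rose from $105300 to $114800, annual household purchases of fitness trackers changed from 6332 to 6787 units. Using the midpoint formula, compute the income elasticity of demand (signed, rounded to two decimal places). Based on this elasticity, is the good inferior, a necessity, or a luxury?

0.80; necessity

%ΔQ = (6787 − 6332)/[( 6332 + 6787)/2] = 455/6559.5 = 0.069365…
%ΔIncome = (114800 − 105300)/[( 105300 + 114800)/2] = 9500/110050 = 0.086324…
E_income = (455/6559.5) / (9500/110050) = 0.8035…
0 < E_income < 1 ⇒ normal good, necessity.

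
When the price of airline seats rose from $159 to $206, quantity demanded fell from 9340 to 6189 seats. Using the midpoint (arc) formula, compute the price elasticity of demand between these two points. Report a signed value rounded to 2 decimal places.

-1.58

%ΔQ = (6189 − 9340) / [(9340 + 6189)/2] = -3151/7764.5 = -0.405821…
%ΔP = (206 − 159) / [(159 + 206)/2] = 47/182.5 = 0.257534…
Arc Ed = %ΔQ / %ΔP = (-3151/7764.5) / (47/182.5) = -1.5757…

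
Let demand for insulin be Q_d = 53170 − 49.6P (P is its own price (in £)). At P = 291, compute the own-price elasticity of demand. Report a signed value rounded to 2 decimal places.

-0.37

At the given values, Q_d = 53170 − 49.6(291) = 38736.4.
∂Q_d/∂P = −49.6.
E = (-49.6) × (291/38736.4) = -0.3726…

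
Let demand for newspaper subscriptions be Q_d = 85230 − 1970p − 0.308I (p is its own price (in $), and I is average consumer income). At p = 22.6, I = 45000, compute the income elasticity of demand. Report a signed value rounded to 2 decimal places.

At the given values, Q_d = 85230 − 1970(22.6) − 0.308(45000) = 26848.
∂Q_d/∂I = -0.308.
E = (-0.308) × (45000/26848) = -0.5162…

-0.52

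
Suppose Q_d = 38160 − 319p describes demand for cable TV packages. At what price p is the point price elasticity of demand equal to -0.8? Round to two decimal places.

Ed = −319p/(38160 − 319p). Set this equal to -0.8:
319p = 0.8·(38160 − 319p) ⇒ 319p(1 + 0.8) = 0.8·38160
p = 0.8·38160 / (319·1.8) = 53.1661…

53.17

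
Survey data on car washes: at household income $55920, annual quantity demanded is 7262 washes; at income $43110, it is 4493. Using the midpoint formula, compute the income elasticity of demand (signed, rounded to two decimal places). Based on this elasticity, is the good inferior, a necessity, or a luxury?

%ΔQ = (4493 − 7262)/[( 7262 + 4493)/2] = -2769/5877.5 = -0.471118…
%ΔIncome = (43110 − 55920)/[( 55920 + 43110)/2] = -12810/49515 = -0.258709…
E_income = (-2769/5877.5) / (-12810/49515) = 1.8210…
E_income > 1 ⇒ normal good, luxury.

1.82; luxury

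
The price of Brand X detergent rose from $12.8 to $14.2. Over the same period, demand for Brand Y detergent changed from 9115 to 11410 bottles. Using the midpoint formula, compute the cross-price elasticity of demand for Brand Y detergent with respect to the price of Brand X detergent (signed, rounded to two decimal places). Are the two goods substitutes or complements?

%ΔQ_{Brand Y detergent} = (11410 − 9115)/avg = 2295/10262.5 = 0.223629…
%ΔP_{Brand X detergent} = (14.2 − 12.8)/avg = 1.4/13.5 = 0.103703…
E_cross = (2295/10262.5) / (1.4/13.5) = 2.1564…
E_cross > 0 ⇒ the goods are substitutes.

2.16; substitutes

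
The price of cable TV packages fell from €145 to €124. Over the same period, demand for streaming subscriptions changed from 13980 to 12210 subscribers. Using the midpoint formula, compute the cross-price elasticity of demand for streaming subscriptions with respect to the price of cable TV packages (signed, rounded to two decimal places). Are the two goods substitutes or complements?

0.87; substitutes

%ΔQ_{streaming subscriptions} = (12210 − 13980)/avg = -1770/13095 = -0.135166…
%ΔP_{cable TV packages} = (124 − 145)/avg = -21/134.5 = -0.156133…
E_cross = (-1770/13095) / (-21/134.5) = 0.8657…
E_cross > 0 ⇒ the goods are substitutes.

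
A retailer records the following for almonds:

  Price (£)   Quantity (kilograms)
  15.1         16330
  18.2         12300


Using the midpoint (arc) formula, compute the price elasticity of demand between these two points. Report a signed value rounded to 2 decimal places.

-1.51

%ΔQ = (12300 − 16330) / [(16330 + 12300)/2] = -4030/14315 = -0.281522…
%ΔP = (18.2 − 15.1) / [(15.1 + 18.2)/2] = 3.1/16.65 = 0.186186…
Arc Ed = %ΔQ / %ΔP = (-4030/14315) / (3.1/16.65) = -1.5120…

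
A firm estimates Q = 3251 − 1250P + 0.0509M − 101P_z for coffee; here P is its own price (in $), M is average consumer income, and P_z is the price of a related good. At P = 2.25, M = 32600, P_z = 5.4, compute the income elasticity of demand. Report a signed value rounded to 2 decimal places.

At the given values, Q = 3251 − 1250(2.25) + 0.0509(32600) − 101(5.4) = 1552.44.
∂Q/∂M = 0.0509.
E = (0.0509) × (32600/1552.44) = 1.0688…

1.07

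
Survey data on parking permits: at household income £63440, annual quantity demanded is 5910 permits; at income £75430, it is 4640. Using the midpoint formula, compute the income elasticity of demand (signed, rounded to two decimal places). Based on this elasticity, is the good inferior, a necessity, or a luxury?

-1.39; inferior

%ΔQ = (4640 − 5910)/[( 5910 + 4640)/2] = -1270/5275 = -0.240758…
%ΔIncome = (75430 − 63440)/[( 63440 + 75430)/2] = 11990/69435 = 0.172679…
E_income = (-1270/5275) / (11990/69435) = -1.3942…
E_income < 0 ⇒ inferior good.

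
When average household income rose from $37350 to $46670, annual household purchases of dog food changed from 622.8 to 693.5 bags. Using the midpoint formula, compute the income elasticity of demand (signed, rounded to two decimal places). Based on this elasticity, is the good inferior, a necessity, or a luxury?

0.48; necessity

%ΔQ = (693.5 − 622.8)/[( 622.8 + 693.5)/2] = 70.7/658.15 = 0.107422…
%ΔIncome = (46670 − 37350)/[( 37350 + 46670)/2] = 9320/42010 = 0.221851…
E_income = (70.7/658.15) / (9320/42010) = 0.4842…
0 < E_income < 1 ⇒ normal good, necessity.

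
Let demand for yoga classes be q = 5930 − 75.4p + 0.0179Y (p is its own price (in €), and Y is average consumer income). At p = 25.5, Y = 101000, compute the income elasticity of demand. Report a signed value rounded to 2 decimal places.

At the given values, q = 5930 − 75.4(25.5) + 0.0179(101000) = 5815.2.
∂q/∂Y = 0.0179.
E = (0.0179) × (101000/5815.2) = 0.3108…

0.31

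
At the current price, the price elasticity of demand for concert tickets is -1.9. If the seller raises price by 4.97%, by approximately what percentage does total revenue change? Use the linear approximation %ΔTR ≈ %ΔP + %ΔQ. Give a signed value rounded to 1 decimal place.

-4.5%

%ΔQ ≈ Ed × %ΔP = (-1.9) × (+4.97%) = -9.4430%
%ΔTR ≈ %ΔP + %ΔQ = (+4.97%) + (-9.4430%) = -4.4730%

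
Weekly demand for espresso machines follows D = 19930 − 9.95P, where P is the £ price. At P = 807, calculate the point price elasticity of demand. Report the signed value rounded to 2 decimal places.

dD/dP = −9.95. At P = 807, D = 19930 − 9.95(807) = 11900.35.
Ed = (dD/dP)·(P/D) = −9.95 × (807/11900.35) = -0.6747…

-0.67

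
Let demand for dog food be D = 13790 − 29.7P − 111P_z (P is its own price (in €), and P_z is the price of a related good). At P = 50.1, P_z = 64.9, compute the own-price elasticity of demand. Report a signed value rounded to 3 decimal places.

At the given values, D = 13790 − 29.7(50.1) − 111(64.9) = 5098.13.
∂D/∂P = −29.7.
E = (-29.7) × (50.1/5098.13) = -0.29186…

-0.292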